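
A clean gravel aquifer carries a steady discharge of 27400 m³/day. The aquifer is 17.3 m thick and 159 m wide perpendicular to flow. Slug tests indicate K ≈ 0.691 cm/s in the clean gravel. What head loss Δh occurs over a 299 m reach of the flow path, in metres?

Convert K: 0.691 cm/s × 864 = 597.0 m/day.
Cross-sectional area A = 159 × 17.3 = 2751 m².
From Q = K·A·i, i = Q / (K·A) = 27400 / (597.0 × 2751) = 0.01668.
Head loss Δh = i · L = 0.01668 × 299 = 4.989 m.

4.99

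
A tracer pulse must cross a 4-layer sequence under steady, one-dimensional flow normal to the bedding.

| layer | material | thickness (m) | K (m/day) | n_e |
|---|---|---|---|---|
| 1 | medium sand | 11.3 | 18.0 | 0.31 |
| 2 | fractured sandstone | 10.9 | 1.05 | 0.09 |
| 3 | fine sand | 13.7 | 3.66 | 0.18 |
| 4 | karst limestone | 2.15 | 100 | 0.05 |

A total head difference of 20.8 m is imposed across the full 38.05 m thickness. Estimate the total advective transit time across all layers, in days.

With flow normal to the layers, continuity requires the same specific discharge q through every layer.
Σ(b_i/K_i) = 11.3/18.0 + 10.9/1.05 + 13.7/3.66 + 2.15/100 = 14.77 d.
q = Δh / Σ(b_i/K_i) = 20.8 / 14.77 = 1.408 m/day.
In each layer the seepage velocity is v_i = q/n_i, so the layer transit time is t_i = b_i·n_i / q:
  layer 1 (medium sand): t_1 = 11.3 × 0.31 / 1.408 = 2.488 d
  layer 2 (fractured sandstone): t_2 = 10.9 × 0.09 / 1.408 = 0.6968 d
  layer 3 (fine sand): t_3 = 13.7 × 0.18 / 1.408 = 1.752 d
  layer 4 (karst limestone): t_4 = 2.15 × 0.05 / 1.408 = 0.07635 d
Total t = Σ t_i = 5.013 days.

5.01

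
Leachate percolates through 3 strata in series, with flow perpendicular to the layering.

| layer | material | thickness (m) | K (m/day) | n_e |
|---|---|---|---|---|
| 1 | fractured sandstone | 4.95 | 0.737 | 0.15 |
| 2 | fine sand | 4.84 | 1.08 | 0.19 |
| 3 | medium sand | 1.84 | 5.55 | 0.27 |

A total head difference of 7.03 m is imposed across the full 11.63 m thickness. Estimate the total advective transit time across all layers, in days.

3.54

With flow normal to the layers, continuity requires the same specific discharge q through every layer.
Σ(b_i/K_i) = 4.95/0.737 + 4.84/1.08 + 1.84/5.55 = 11.53 d.
q = Δh / Σ(b_i/K_i) = 7.03 / 11.53 = 0.6097 m/day.
In each layer the seepage velocity is v_i = q/n_i, so the layer transit time is t_i = b_i·n_i / q:
  layer 1 (fractured sandstone): t_1 = 4.95 × 0.15 / 0.6097 = 1.218 d
  layer 2 (fine sand): t_2 = 4.84 × 0.19 / 0.6097 = 1.508 d
  layer 3 (medium sand): t_3 = 1.84 × 0.27 / 0.6097 = 0.8148 d
Total t = Σ t_i = 3.541 days.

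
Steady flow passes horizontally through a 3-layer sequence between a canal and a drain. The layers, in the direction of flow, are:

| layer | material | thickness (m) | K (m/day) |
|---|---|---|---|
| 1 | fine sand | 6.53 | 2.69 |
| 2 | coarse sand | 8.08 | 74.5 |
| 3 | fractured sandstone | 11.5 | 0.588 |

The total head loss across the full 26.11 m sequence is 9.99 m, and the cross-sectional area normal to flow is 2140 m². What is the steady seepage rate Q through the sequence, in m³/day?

Flow is perpendicular to layering, so the layers act in series and the equivalent K is the thickness-weighted harmonic mean.
Total thickness L = 6.53 + 8.08 + 11.5 = 26.11 m.
Σ(b_i/K_i) = 6.53/2.69 + 8.08/74.5 + 11.5/0.588 = 22.09 d.
K_eq = L / Σ(b_i/K_i) = 26.11 / 22.09 = 1.182 m/day.
Q = K_eq · A · (Δh/L) = 1.182 × 2140 × (9.99/26.11) = 967.6 m³/day.

968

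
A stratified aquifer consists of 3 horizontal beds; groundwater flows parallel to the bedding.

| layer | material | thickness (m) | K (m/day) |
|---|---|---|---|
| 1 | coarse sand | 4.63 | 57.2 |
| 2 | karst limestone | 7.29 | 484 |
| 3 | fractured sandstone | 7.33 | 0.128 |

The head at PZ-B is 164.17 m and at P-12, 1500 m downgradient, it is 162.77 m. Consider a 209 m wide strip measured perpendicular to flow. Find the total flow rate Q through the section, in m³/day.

Flow is parallel to layering, so each bed carries its own Darcy discharge and the transmissivities add.
Σ(K_i·b_i) = 57.2×4.63 + 484×7.29 + 0.128×7.33 = 3794 m²/day.
Hydraulic gradient i = (164.17 − 162.77) / 1500 = 1.4 / 1500 = 0.0009333.
Q = Σ(K_i·b_i) · W · i = 3794 × 209 × 0.0009333 = 740.1 m³/day.

740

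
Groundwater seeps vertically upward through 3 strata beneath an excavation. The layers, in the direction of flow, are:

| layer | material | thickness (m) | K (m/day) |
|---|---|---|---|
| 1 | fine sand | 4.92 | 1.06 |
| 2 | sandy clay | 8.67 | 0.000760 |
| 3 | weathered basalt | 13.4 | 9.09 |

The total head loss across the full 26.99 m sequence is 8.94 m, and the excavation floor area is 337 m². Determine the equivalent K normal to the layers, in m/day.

Flow is perpendicular to layering, so the layers act in series and the equivalent K is the thickness-weighted harmonic mean.
Total thickness L = 4.92 + 8.67 + 13.4 = 26.99 m.
Σ(b_i/K_i) = 4.92/1.06 + 8.67/0.000760 + 13.4/9.09 = 11414 d.
K_eq = L / Σ(b_i/K_i) = 26.99 / 11414 = 0.002365 m/day.

0.00236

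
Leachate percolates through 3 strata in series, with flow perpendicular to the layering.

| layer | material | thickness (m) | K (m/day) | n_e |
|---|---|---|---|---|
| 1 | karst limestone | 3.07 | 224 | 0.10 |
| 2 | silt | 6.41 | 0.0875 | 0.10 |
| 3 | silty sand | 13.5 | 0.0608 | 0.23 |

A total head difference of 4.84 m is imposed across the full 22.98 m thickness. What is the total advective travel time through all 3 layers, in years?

With flow normal to the layers, continuity requires the same specific discharge q through every layer.
Σ(b_i/K_i) = 3.07/224 + 6.41/0.0875 + 13.5/0.0608 = 295.3 d.
q = Δh / Σ(b_i/K_i) = 4.84 / 295.3 = 0.01639 m/day.
In each layer the seepage velocity is v_i = q/n_i, so the layer transit time is t_i = b_i·n_i / q:
  layer 1 (karst limestone): t_1 = 3.07 × 0.10 / 0.01639 = 18.73 d
  layer 2 (silt): t_2 = 6.41 × 0.10 / 0.01639 = 39.11 d
  layer 3 (silty sand): t_3 = 13.5 × 0.23 / 0.01639 = 189.5 d
Total t = Σ t_i = 247.3 days = 0.6770 years.

0.677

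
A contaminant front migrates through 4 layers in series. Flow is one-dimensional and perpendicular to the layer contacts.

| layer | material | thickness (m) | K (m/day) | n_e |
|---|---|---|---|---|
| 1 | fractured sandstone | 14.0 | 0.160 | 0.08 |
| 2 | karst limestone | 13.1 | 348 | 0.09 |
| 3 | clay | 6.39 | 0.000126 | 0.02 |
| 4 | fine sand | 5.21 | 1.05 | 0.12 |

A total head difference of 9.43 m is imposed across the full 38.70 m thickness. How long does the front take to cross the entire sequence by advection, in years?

45.0

With flow normal to the layers, continuity requires the same specific discharge q through every layer.
Σ(b_i/K_i) = 14.0/0.160 + 13.1/348 + 6.39/0.000126 + 5.21/1.05 = 50807 d.
q = Δh / Σ(b_i/K_i) = 9.43 / 50807 = 0.0001856 m/day.
In each layer the seepage velocity is v_i = q/n_i, so the layer transit time is t_i = b_i·n_i / q:
  layer 1 (fractured sandstone): t_1 = 14.0 × 0.08 / 0.0001856 = 6034 d
  layer 2 (karst limestone): t_2 = 13.1 × 0.09 / 0.0001856 = 6352 d
  layer 3 (clay): t_3 = 6.39 × 0.02 / 0.0001856 = 688.6 d
  layer 4 (fine sand): t_4 = 5.21 × 0.12 / 0.0001856 = 3368 d
Total t = Σ t_i = 16444 days = 45.02 years.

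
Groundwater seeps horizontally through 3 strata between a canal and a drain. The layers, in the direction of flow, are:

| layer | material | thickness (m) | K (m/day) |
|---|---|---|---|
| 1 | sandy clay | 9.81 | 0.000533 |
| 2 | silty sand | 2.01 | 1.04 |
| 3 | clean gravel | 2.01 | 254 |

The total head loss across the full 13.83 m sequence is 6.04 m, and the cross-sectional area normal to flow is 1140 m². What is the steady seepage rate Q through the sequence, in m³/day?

0.374

Flow is perpendicular to layering, so the layers act in series and the equivalent K is the thickness-weighted harmonic mean.
Total thickness L = 9.81 + 2.01 + 2.01 = 13.83 m.
Σ(b_i/K_i) = 9.81/0.000533 + 2.01/1.04 + 2.01/254 = 18407 d.
K_eq = L / Σ(b_i/K_i) = 13.83 / 18407 = 0.0007513 m/day.
Q = K_eq · A · (Δh/L) = 0.0007513 × 1140 × (6.04/13.83) = 0.3741 m³/day.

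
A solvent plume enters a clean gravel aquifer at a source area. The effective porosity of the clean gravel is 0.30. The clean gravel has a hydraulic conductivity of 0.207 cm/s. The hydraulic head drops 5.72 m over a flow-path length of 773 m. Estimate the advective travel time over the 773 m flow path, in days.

Convert K: 0.207 cm/s × 864 = 178.8 m/day.
Hydraulic gradient i = Δh / L = 5.72 / 773 = 0.007400.
Darcy flux q = K · i = 178.8 × 0.007400 = 1.323 m/day.
Seepage velocity v = q / n_e = 1.323 / 0.30 = 4.411 m/day.
Travel time t = L / v = 773 / 4.411 = 175.2 days.

175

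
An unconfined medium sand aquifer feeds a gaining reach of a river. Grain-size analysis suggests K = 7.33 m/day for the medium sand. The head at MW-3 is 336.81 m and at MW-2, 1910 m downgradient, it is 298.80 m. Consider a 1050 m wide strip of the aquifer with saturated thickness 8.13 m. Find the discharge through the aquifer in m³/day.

1250

Cross-sectional area A = 1050 × 8.13 = 8536 m².
Hydraulic gradient i = (336.81 − 298.80) / 1910 = 38.01 / 1910 = 0.01990.
Darcy's law: Q = K · A · i = 7.330 × 8536 × 0.01990 = 1245 m³/day.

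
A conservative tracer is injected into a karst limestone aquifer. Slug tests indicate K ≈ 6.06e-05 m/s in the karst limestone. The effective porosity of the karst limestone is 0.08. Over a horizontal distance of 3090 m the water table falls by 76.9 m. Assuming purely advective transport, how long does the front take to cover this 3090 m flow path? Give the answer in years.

Convert K: 6.06e-05 m/s × 86400 = 5.236 m/day.
Hydraulic gradient i = Δh / L = 76.9 / 3090 = 0.02489.
Darcy flux q = K · i = 5.236 × 0.02489 = 0.1303 m/day.
Seepage velocity v = q / n_e = 0.1303 / 0.08 = 1.629 m/day.
Travel time t = L / v = 3090 / 1.629 = 1897 days = 5.194 years.

5.19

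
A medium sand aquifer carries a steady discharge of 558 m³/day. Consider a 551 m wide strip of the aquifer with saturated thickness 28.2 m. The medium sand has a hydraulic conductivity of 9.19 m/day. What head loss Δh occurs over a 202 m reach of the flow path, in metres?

0.789

Cross-sectional area A = 551 × 28.2 = 15538 m².
From Q = K·A·i, i = Q / (K·A) = 558 / (9.190 × 15538) = 0.003908.
Head loss Δh = i · L = 0.003908 × 202 = 0.7893 m.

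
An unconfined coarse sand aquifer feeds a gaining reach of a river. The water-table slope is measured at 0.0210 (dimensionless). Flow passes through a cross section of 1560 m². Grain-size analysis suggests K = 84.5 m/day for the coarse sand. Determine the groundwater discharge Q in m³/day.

Hydraulic gradient i = 0.0210.
Darcy's law: Q = K · A · i = 84.50 × 1560 × 0.02100 = 2768 m³/day.

2770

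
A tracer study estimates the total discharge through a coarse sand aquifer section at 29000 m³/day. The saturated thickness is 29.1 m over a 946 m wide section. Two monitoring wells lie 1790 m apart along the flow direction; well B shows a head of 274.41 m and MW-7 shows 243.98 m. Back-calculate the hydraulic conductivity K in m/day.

Cross-sectional area A = 946 × 29.1 = 27529 m².
Hydraulic gradient i = (274.41 − 243.98) / 1790 = 30.43 / 1790 = 0.01700.
From Q = K·A·i, K = Q / (A·i) = 29000 / (27529 × 0.01700) = 61.97 m/day.

62.0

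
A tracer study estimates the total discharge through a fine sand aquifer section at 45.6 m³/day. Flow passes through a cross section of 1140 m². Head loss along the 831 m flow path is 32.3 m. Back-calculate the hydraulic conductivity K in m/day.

Hydraulic gradient i = Δh / L = 32.3 / 831 = 0.03887.
From Q = K·A·i, K = Q / (A·i) = 45.6 / (1140 × 0.03887) = 1.029 m/day.

1.03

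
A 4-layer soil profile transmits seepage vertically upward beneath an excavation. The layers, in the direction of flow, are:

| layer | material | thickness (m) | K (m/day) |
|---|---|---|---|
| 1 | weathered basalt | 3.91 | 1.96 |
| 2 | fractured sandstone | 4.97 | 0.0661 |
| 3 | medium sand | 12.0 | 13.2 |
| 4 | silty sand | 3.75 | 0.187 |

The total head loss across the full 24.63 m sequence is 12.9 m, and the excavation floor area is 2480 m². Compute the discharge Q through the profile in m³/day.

326

Flow is perpendicular to layering, so the layers act in series and the equivalent K is the thickness-weighted harmonic mean.
Total thickness L = 3.91 + 4.97 + 12.0 + 3.75 = 24.63 m.
Σ(b_i/K_i) = 3.91/1.96 + 4.97/0.0661 + 12.0/13.2 + 3.75/0.187 = 98.15 d.
K_eq = L / Σ(b_i/K_i) = 24.63 / 98.15 = 0.2510 m/day.
Q = K_eq · A · (Δh/L) = 0.2510 × 2480 × (12.9/24.63) = 326.0 m³/day.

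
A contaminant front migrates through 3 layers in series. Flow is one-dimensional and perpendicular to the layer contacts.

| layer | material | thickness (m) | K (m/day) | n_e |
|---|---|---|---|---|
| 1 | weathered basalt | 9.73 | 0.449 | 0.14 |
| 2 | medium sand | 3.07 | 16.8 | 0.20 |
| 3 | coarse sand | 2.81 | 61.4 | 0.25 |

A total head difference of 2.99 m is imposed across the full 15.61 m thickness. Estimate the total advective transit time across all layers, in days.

With flow normal to the layers, continuity requires the same specific discharge q through every layer.
Σ(b_i/K_i) = 9.73/0.449 + 3.07/16.8 + 2.81/61.4 = 21.90 d.
q = Δh / Σ(b_i/K_i) = 2.99 / 21.90 = 0.1365 m/day.
In each layer the seepage velocity is v_i = q/n_i, so the layer transit time is t_i = b_i·n_i / q:
  layer 1 (weathered basalt): t_1 = 9.73 × 0.14 / 0.1365 = 9.977 d
  layer 2 (medium sand): t_2 = 3.07 × 0.20 / 0.1365 = 4.497 d
  layer 3 (coarse sand): t_3 = 2.81 × 0.25 / 0.1365 = 5.145 d
Total t = Σ t_i = 19.62 days.

19.6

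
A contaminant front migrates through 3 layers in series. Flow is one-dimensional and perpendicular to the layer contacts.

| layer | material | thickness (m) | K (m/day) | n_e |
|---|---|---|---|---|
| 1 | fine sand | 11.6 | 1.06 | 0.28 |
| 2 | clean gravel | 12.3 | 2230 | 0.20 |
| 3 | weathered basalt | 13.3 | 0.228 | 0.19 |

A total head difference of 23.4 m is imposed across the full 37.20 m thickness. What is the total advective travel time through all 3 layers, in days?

With flow normal to the layers, continuity requires the same specific discharge q through every layer.
Σ(b_i/K_i) = 11.6/1.06 + 12.3/2230 + 13.3/0.228 = 69.28 d.
q = Δh / Σ(b_i/K_i) = 23.4 / 69.28 = 0.3377 m/day.
In each layer the seepage velocity is v_i = q/n_i, so the layer transit time is t_i = b_i·n_i / q:
  layer 1 (fine sand): t_1 = 11.6 × 0.28 / 0.3377 = 9.617 d
  layer 2 (clean gravel): t_2 = 12.3 × 0.20 / 0.3377 = 7.284 d
  layer 3 (weathered basalt): t_3 = 13.3 × 0.19 / 0.3377 = 7.482 d
Total t = Σ t_i = 24.38 days.

24.4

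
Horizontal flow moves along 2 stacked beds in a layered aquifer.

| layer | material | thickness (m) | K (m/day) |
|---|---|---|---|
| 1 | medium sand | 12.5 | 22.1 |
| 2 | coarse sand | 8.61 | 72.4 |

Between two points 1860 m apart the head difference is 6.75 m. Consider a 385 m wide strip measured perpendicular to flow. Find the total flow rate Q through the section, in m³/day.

Flow is parallel to layering, so each bed carries its own Darcy discharge and the transmissivities add.
Σ(K_i·b_i) = 22.1×12.5 + 72.4×8.61 = 899.6 m²/day.
Hydraulic gradient i = Δh / L = 6.75 / 1860 = 0.003629.
Q = Σ(K_i·b_i) · W · i = 899.6 × 385 × 0.003629 = 1257 m³/day.

1260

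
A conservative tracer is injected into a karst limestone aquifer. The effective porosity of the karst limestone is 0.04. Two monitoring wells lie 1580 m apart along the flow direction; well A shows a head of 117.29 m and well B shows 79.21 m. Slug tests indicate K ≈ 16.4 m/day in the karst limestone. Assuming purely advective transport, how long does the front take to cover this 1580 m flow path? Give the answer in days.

160

Hydraulic gradient i = (117.29 − 79.21) / 1580 = 38.08 / 1580 = 0.02410.
Darcy flux q = K · i = 16.40 × 0.02410 = 0.3953 m/day.
Seepage velocity v = q / n_e = 0.3953 / 0.04 = 9.882 m/day.
Travel time t = L / v = 1580 / 9.882 = 159.9 days.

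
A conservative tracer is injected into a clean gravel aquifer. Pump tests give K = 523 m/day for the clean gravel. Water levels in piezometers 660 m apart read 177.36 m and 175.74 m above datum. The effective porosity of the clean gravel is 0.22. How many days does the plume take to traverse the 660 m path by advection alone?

113

Hydraulic gradient i = (177.36 − 175.74) / 660 = 1.62 / 660 = 0.002455.
Darcy flux q = K · i = 523.0 × 0.002455 = 1.284 m/day.
Seepage velocity v = q / n_e = 1.284 / 0.22 = 5.835 m/day.
Travel time t = L / v = 660 / 5.835 = 113.1 days.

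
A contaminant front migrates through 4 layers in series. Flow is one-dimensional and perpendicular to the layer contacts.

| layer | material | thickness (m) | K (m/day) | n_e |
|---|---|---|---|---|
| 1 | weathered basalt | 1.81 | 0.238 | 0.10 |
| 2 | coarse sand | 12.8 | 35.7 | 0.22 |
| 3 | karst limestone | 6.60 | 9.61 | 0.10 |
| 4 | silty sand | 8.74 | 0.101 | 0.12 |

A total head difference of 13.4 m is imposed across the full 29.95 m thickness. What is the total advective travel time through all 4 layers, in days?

With flow normal to the layers, continuity requires the same specific discharge q through every layer.
Σ(b_i/K_i) = 1.81/0.238 + 12.8/35.7 + 6.60/9.61 + 8.74/0.101 = 95.19 d.
q = Δh / Σ(b_i/K_i) = 13.4 / 95.19 = 0.1408 m/day.
In each layer the seepage velocity is v_i = q/n_i, so the layer transit time is t_i = b_i·n_i / q:
  layer 1 (weathered basalt): t_1 = 1.81 × 0.10 / 0.1408 = 1.286 d
  layer 2 (coarse sand): t_2 = 12.8 × 0.22 / 0.1408 = 20.00 d
  layer 3 (karst limestone): t_3 = 6.60 × 0.10 / 0.1408 = 4.688 d
  layer 4 (silty sand): t_4 = 8.74 × 0.12 / 0.1408 = 7.450 d
Total t = Σ t_i = 33.43 days.

33.4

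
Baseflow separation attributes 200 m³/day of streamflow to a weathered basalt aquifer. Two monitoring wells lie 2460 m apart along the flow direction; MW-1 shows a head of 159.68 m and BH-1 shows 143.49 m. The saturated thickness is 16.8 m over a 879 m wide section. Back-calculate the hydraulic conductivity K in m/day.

Cross-sectional area A = 879 × 16.8 = 14767 m².
Hydraulic gradient i = (159.68 − 143.49) / 2460 = 16.19 / 2460 = 0.006581.
From Q = K·A·i, K = Q / (A·i) = 200 / (14767 × 0.006581) = 2.058 m/day.

2.06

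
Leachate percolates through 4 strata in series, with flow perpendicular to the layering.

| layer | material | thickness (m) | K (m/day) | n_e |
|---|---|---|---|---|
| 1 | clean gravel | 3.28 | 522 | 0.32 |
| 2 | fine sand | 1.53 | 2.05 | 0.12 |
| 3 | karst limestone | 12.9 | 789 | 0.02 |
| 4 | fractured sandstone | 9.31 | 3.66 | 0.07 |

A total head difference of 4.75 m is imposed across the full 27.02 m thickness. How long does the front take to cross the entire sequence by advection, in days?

With flow normal to the layers, continuity requires the same specific discharge q through every layer.
Σ(b_i/K_i) = 3.28/522 + 1.53/2.05 + 12.9/789 + 9.31/3.66 = 3.313 d.
q = Δh / Σ(b_i/K_i) = 4.75 / 3.313 = 1.434 m/day.
In each layer the seepage velocity is v_i = q/n_i, so the layer transit time is t_i = b_i·n_i / q:
  layer 1 (clean gravel): t_1 = 3.28 × 0.32 / 1.434 = 0.7320 d
  layer 2 (fine sand): t_2 = 1.53 × 0.12 / 1.434 = 0.1280 d
  layer 3 (karst limestone): t_3 = 12.9 × 0.02 / 1.434 = 0.1799 d
  layer 4 (fractured sandstone): t_4 = 9.31 × 0.07 / 1.434 = 0.4545 d
Total t = Σ t_i = 1.494 days.

1.49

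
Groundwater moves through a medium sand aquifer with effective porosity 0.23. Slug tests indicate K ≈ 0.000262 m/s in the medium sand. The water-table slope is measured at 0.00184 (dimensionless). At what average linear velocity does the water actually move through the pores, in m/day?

0.181

Convert K: 0.000262 m/s × 86400 = 22.64 m/day.
Hydraulic gradient i = 0.00184.
Darcy flux q = K · i = 22.64 × 0.001840 = 0.04165 m/day.
Seepage velocity v = q / n_e = 0.04165 / 0.23 = 0.1811 m/day.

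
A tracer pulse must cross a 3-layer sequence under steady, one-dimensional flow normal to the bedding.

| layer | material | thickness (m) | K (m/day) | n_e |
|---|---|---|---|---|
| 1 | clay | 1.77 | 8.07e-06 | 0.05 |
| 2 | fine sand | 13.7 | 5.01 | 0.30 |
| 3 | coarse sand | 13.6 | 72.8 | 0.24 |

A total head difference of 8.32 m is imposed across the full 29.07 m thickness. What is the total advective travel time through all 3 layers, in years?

With flow normal to the layers, continuity requires the same specific discharge q through every layer.
Σ(b_i/K_i) = 1.77/8.07e-06 + 13.7/5.01 + 13.6/72.8 = 2.193e+05 d.
q = Δh / Σ(b_i/K_i) = 8.32 / 2.193e+05 = 3.793e-05 m/day.
In each layer the seepage velocity is v_i = q/n_i, so the layer transit time is t_i = b_i·n_i / q:
  layer 1 (clay): t_1 = 1.77 × 0.05 / 3.793e-05 = 2333 d
  layer 2 (fine sand): t_2 = 13.7 × 0.30 / 3.793e-05 = 1.083e+05 d
  layer 3 (coarse sand): t_3 = 13.6 × 0.24 / 3.793e-05 = 86046 d
Total t = Σ t_i = 1.967e+05 days = 538.6 years.

539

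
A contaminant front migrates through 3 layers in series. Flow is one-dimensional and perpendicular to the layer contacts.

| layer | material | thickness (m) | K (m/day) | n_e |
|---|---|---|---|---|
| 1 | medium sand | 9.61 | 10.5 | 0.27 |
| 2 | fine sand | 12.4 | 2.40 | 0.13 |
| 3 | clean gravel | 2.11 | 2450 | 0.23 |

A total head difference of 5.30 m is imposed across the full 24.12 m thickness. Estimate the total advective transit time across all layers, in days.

5.38

With flow normal to the layers, continuity requires the same specific discharge q through every layer.
Σ(b_i/K_i) = 9.61/10.5 + 12.4/2.40 + 2.11/2450 = 6.083 d.
q = Δh / Σ(b_i/K_i) = 5.30 / 6.083 = 0.8713 m/day.
In each layer the seepage velocity is v_i = q/n_i, so the layer transit time is t_i = b_i·n_i / q:
  layer 1 (medium sand): t_1 = 9.61 × 0.27 / 0.8713 = 2.978 d
  layer 2 (fine sand): t_2 = 12.4 × 0.13 / 0.8713 = 1.850 d
  layer 3 (clean gravel): t_3 = 2.11 × 0.23 / 0.8713 = 0.5570 d
Total t = Σ t_i = 5.385 days.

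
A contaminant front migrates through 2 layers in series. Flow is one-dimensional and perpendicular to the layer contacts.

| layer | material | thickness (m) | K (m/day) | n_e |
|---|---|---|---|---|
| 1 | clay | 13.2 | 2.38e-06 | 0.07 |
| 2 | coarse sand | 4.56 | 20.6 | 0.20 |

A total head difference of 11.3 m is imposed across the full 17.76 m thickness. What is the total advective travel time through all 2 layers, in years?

With flow normal to the layers, continuity requires the same specific discharge q through every layer.
Σ(b_i/K_i) = 13.2/2.38e-06 + 4.56/20.6 = 5.546e+06 d.
q = Δh / Σ(b_i/K_i) = 11.3 / 5.546e+06 = 2.037e-06 m/day.
In each layer the seepage velocity is v_i = q/n_i, so the layer transit time is t_i = b_i·n_i / q:
  layer 1 (clay): t_1 = 13.2 × 0.07 / 2.037e-06 = 4.535e+05 d
  layer 2 (coarse sand): t_2 = 4.56 × 0.20 / 2.037e-06 = 4.476e+05 d
Total t = Σ t_i = 9.011e+05 days = 2467 years.

2470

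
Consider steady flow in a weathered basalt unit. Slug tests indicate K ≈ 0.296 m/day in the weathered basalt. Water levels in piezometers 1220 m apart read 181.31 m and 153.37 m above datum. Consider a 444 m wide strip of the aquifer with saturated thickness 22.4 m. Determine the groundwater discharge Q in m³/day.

67.4

Cross-sectional area A = 444 × 22.4 = 9946 m².
Hydraulic gradient i = (181.31 − 153.37) / 1220 = 27.94 / 1220 = 0.02290.
Darcy's law: Q = K · A · i = 0.2960 × 9946 × 0.02290 = 67.42 m³/day.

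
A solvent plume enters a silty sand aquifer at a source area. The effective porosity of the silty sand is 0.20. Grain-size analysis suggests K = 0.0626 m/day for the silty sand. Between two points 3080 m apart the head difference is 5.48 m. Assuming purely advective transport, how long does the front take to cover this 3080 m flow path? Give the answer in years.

15100

Hydraulic gradient i = Δh / L = 5.48 / 3080 = 0.001779.
Darcy flux q = K · i = 0.06260 × 0.001779 = 0.0001114 m/day.
Seepage velocity v = q / n_e = 0.0001114 / 0.20 = 0.0005569 m/day.
Travel time t = L / v = 3080 / 0.0005569 = 5.531e+06 days = 15142 years.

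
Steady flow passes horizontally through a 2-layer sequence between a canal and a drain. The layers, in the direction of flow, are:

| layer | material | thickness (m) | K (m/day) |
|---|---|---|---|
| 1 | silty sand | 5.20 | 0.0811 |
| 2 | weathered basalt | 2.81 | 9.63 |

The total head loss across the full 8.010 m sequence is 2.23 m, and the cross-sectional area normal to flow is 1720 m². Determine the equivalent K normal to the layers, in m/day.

0.124

Flow is perpendicular to layering, so the layers act in series and the equivalent K is the thickness-weighted harmonic mean.
Total thickness L = 5.20 + 2.81 = 8.010 m.
Σ(b_i/K_i) = 5.20/0.0811 + 2.81/9.63 = 64.41 d.
K_eq = L / Σ(b_i/K_i) = 8.010 / 64.41 = 0.1244 m/day.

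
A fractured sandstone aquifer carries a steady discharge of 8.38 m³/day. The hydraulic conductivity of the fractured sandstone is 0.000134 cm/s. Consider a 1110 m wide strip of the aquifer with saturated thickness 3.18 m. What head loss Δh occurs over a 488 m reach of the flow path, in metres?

10.0

Convert K: 0.000134 cm/s × 864 = 0.1158 m/day.
Cross-sectional area A = 1110 × 3.18 = 3530 m².
From Q = K·A·i, i = Q / (K·A) = 8.38 / (0.1158 × 3530) = 0.02051.
Head loss Δh = i · L = 0.02051 × 488 = 10.01 m.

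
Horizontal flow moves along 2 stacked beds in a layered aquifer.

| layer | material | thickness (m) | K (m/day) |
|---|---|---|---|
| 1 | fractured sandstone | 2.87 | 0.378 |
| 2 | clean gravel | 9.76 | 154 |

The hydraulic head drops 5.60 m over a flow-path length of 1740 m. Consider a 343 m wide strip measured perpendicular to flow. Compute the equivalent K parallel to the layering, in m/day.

Flow is parallel to layering, so each bed carries its own Darcy discharge and the transmissivities add.
Σ(K_i·b_i) = 0.378×2.87 + 154×9.76 = 1504 m²/day.
Total thickness b = 12.63 m, so K_eq = Σ(K_i·b_i)/b = 119.1 m/day.

119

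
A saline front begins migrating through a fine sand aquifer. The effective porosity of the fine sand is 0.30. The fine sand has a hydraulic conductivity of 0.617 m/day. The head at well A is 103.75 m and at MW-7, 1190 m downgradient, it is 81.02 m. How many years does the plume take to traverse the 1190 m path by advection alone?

Hydraulic gradient i = (103.75 − 81.02) / 1190 = 22.73 / 1190 = 0.01910.
Darcy flux q = K · i = 0.6170 × 0.01910 = 0.01179 m/day.
Seepage velocity v = q / n_e = 0.01179 / 0.30 = 0.03928 m/day.
Travel time t = L / v = 1190 / 0.03928 = 30292 days = 82.94 years.

82.9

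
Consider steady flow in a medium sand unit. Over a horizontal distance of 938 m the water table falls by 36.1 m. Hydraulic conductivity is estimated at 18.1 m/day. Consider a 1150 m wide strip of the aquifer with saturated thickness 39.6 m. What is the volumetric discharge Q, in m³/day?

Cross-sectional area A = 1150 × 39.6 = 45540 m².
Hydraulic gradient i = Δh / L = 36.1 / 938 = 0.03849.
Darcy's law: Q = K · A · i = 18.10 × 45540 × 0.03849 = 31723 m³/day.

31700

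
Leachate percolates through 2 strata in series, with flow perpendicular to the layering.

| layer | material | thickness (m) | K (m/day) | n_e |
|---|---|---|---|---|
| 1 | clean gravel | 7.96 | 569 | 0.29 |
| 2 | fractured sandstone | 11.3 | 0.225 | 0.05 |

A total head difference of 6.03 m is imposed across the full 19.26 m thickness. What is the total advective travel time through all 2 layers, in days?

23.9

With flow normal to the layers, continuity requires the same specific discharge q through every layer.
Σ(b_i/K_i) = 7.96/569 + 11.3/0.225 = 50.24 d.
q = Δh / Σ(b_i/K_i) = 6.03 / 50.24 = 0.1200 m/day.
In each layer the seepage velocity is v_i = q/n_i, so the layer transit time is t_i = b_i·n_i / q:
  layer 1 (clean gravel): t_1 = 7.96 × 0.29 / 0.1200 = 19.23 d
  layer 2 (fractured sandstone): t_2 = 11.3 × 0.05 / 0.1200 = 4.707 d
Total t = Σ t_i = 23.94 days.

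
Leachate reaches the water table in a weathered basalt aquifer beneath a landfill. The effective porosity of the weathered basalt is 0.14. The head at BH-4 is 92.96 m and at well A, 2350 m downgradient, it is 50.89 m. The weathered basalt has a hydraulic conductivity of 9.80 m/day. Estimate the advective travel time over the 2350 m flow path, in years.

5.13

Hydraulic gradient i = (92.96 − 50.89) / 2350 = 42.07 / 2350 = 0.01790.
Darcy flux q = K · i = 9.800 × 0.01790 = 0.1754 m/day.
Seepage velocity v = q / n_e = 0.1754 / 0.14 = 1.253 m/day.
Travel time t = L / v = 2350 / 1.253 = 1875 days = 5.134 years.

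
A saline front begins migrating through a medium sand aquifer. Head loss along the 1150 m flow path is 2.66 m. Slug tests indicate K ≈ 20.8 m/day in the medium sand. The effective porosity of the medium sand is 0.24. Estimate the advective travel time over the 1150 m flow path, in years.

Hydraulic gradient i = Δh / L = 2.66 / 1150 = 0.002313.
Darcy flux q = K · i = 20.80 × 0.002313 = 0.04811 m/day.
Seepage velocity v = q / n_e = 0.04811 / 0.24 = 0.2005 m/day.
Travel time t = L / v = 1150 / 0.2005 = 5737 days = 15.71 years.

15.7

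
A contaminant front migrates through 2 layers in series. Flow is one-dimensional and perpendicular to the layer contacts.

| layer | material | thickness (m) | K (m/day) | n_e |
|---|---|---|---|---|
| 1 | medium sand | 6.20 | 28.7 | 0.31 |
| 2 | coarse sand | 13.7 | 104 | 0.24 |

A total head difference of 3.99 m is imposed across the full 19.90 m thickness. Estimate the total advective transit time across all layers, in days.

0.454

With flow normal to the layers, continuity requires the same specific discharge q through every layer.
Σ(b_i/K_i) = 6.20/28.7 + 13.7/104 = 0.3478 d.
q = Δh / Σ(b_i/K_i) = 3.99 / 0.3478 = 11.47 m/day.
In each layer the seepage velocity is v_i = q/n_i, so the layer transit time is t_i = b_i·n_i / q:
  layer 1 (medium sand): t_1 = 6.20 × 0.31 / 11.47 = 0.1675 d
  layer 2 (coarse sand): t_2 = 13.7 × 0.24 / 11.47 = 0.2866 d
Total t = Σ t_i = 0.4541 days.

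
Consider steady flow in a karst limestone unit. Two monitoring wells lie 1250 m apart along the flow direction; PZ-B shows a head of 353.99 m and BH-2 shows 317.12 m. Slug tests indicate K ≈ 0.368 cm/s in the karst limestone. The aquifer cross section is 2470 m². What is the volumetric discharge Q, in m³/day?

23200

Convert K: 0.368 cm/s × 864 = 318.0 m/day.
Hydraulic gradient i = (353.99 − 317.12) / 1250 = 36.87 / 1250 = 0.02950.
Darcy's law: Q = K · A · i = 318.0 × 2470 × 0.02950 = 23164 m³/day.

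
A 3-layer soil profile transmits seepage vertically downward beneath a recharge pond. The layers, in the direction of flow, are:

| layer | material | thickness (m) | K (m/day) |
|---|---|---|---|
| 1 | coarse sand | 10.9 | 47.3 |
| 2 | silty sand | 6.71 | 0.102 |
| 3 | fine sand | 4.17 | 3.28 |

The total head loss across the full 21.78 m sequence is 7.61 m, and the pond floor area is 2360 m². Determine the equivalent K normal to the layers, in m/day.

0.324

Flow is perpendicular to layering, so the layers act in series and the equivalent K is the thickness-weighted harmonic mean.
Total thickness L = 10.9 + 6.71 + 4.17 = 21.78 m.
Σ(b_i/K_i) = 10.9/47.3 + 6.71/0.102 + 4.17/3.28 = 67.29 d.
K_eq = L / Σ(b_i/K_i) = 21.78 / 67.29 = 0.3237 m/day.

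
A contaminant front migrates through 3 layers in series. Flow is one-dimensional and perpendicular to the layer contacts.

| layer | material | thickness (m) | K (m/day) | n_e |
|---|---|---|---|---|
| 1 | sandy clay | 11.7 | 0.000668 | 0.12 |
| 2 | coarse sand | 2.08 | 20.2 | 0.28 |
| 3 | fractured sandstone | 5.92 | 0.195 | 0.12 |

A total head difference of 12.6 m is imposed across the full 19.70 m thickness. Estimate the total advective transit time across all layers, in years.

10.3

With flow normal to the layers, continuity requires the same specific discharge q through every layer.
Σ(b_i/K_i) = 11.7/0.000668 + 2.08/20.2 + 5.92/0.195 = 17545 d.
q = Δh / Σ(b_i/K_i) = 12.6 / 17545 = 0.0007181 m/day.
In each layer the seepage velocity is v_i = q/n_i, so the layer transit time is t_i = b_i·n_i / q:
  layer 1 (sandy clay): t_1 = 11.7 × 0.12 / 0.0007181 = 1955 d
  layer 2 (coarse sand): t_2 = 2.08 × 0.28 / 0.0007181 = 811.0 d
  layer 3 (fractured sandstone): t_3 = 5.92 × 0.12 / 0.0007181 = 989.2 d
Total t = Σ t_i = 3755 days = 10.28 years.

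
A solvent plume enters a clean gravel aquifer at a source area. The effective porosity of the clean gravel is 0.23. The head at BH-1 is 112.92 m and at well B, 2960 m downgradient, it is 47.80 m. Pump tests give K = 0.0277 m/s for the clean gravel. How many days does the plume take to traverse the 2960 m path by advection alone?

Convert K: 0.0277 m/s × 86400 = 2393 m/day.
Hydraulic gradient i = (112.92 − 47.80) / 2960 = 65.12 / 2960 = 0.02200.
Darcy flux q = K · i = 2393 × 0.02200 = 52.65 m/day.
Seepage velocity v = q / n_e = 52.65 / 0.23 = 228.9 m/day.
Travel time t = L / v = 2960 / 228.9 = 12.93 days.

12.9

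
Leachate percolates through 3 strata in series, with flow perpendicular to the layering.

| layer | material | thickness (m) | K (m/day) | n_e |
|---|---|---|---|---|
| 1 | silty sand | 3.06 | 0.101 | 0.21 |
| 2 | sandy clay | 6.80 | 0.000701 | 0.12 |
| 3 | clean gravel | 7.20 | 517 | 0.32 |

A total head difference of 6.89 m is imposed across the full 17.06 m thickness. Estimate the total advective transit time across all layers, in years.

With flow normal to the layers, continuity requires the same specific discharge q through every layer.
Σ(b_i/K_i) = 3.06/0.101 + 6.80/0.000701 + 7.20/517 = 9731 d.
q = Δh / Σ(b_i/K_i) = 6.89 / 9731 = 0.0007081 m/day.
In each layer the seepage velocity is v_i = q/n_i, so the layer transit time is t_i = b_i·n_i / q:
  layer 1 (silty sand): t_1 = 3.06 × 0.21 / 0.0007081 = 907.5 d
  layer 2 (sandy clay): t_2 = 6.80 × 0.12 / 0.0007081 = 1152 d
  layer 3 (clean gravel): t_3 = 7.20 × 0.32 / 0.0007081 = 3254 d
Total t = Σ t_i = 5314 days = 14.55 years.

14.5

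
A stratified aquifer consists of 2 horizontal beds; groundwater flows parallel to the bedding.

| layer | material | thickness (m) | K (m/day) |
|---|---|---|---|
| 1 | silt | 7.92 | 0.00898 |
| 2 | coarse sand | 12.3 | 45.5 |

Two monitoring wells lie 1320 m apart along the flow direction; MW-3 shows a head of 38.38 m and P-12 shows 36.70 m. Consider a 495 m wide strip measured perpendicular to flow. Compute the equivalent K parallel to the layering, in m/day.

27.7

Flow is parallel to layering, so each bed carries its own Darcy discharge and the transmissivities add.
Σ(K_i·b_i) = 0.00898×7.92 + 45.5×12.3 = 559.7 m²/day.
Total thickness b = 20.22 m, so K_eq = Σ(K_i·b_i)/b = 27.68 m/day.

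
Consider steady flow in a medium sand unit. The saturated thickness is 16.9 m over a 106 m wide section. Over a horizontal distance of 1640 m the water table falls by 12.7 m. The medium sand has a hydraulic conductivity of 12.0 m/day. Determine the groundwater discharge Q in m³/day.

166

Cross-sectional area A = 106 × 16.9 = 1791 m².
Hydraulic gradient i = Δh / L = 12.7 / 1640 = 0.007744.
Darcy's law: Q = K · A · i = 12.00 × 1791 × 0.007744 = 166.5 m³/day.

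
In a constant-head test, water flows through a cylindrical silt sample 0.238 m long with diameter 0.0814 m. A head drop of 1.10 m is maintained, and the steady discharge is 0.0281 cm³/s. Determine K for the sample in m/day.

Cross-sectional area A = π·(d/2)² = π × (0.0814/2)² = 0.005204 m².
Convert discharge: 0.0281 cm³/s = 2.810e-08 m³/s.
Darcy's law rearranged: K = Q·L / (A·Δh) = 2.810e-08 × 0.238 / (0.005204 × 1.10) = 1.168e-06 m/s = 0.1009 m/day.

0.101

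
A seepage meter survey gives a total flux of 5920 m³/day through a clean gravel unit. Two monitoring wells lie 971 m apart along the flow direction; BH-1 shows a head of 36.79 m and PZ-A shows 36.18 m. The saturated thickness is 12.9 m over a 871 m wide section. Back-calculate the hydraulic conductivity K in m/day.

Cross-sectional area A = 871 × 12.9 = 11236 m².
Hydraulic gradient i = (36.79 − 36.18) / 971 = 0.61 / 971 = 0.0006282.
From Q = K·A·i, K = Q / (A·i) = 5920 / (11236 × 0.0006282) = 838.7 m/day.

839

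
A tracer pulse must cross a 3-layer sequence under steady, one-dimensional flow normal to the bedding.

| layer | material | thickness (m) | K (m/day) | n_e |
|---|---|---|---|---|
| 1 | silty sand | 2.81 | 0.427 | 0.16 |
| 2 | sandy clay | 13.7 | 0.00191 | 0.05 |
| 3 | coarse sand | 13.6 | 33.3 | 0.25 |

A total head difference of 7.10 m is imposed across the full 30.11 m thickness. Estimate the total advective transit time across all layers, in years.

12.6

With flow normal to the layers, continuity requires the same specific discharge q through every layer.
Σ(b_i/K_i) = 2.81/0.427 + 13.7/0.00191 + 13.6/33.3 = 7180 d.
q = Δh / Σ(b_i/K_i) = 7.10 / 7180 = 0.0009889 m/day.
In each layer the seepage velocity is v_i = q/n_i, so the layer transit time is t_i = b_i·n_i / q:
  layer 1 (silty sand): t_1 = 2.81 × 0.16 / 0.0009889 = 454.7 d
  layer 2 (sandy clay): t_2 = 13.7 × 0.05 / 0.0009889 = 692.7 d
  layer 3 (coarse sand): t_3 = 13.6 × 0.25 / 0.0009889 = 3438 d
Total t = Σ t_i = 4586 days = 12.55 years.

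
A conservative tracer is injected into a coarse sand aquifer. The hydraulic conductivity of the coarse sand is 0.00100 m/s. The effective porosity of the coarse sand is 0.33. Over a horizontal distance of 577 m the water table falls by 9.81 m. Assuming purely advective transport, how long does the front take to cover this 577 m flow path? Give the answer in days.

130

Convert K: 0.00100 m/s × 86400 = 86.40 m/day.
Hydraulic gradient i = Δh / L = 9.81 / 577 = 0.01700.
Darcy flux q = K · i = 86.40 × 0.01700 = 1.469 m/day.
Seepage velocity v = q / n_e = 1.469 / 0.33 = 4.451 m/day.
Travel time t = L / v = 577 / 4.451 = 129.6 days.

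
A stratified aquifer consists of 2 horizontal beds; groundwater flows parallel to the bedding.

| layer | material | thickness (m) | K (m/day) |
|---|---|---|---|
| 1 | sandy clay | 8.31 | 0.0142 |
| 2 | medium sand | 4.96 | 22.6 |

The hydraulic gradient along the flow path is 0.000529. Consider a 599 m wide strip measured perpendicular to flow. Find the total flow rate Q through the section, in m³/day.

Flow is parallel to layering, so each bed carries its own Darcy discharge and the transmissivities add.
Σ(K_i·b_i) = 0.0142×8.31 + 22.6×4.96 = 112.2 m²/day.
Hydraulic gradient i = 0.000529.
Q = Σ(K_i·b_i) · W · i = 112.2 × 599 × 0.0005290 = 35.56 m³/day.

35.6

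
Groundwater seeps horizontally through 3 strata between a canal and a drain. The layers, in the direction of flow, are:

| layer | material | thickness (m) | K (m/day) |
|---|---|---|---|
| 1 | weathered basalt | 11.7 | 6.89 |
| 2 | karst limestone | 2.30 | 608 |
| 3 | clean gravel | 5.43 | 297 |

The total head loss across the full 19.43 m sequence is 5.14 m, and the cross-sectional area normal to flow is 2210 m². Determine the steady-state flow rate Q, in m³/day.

Flow is perpendicular to layering, so the layers act in series and the equivalent K is the thickness-weighted harmonic mean.
Total thickness L = 11.7 + 2.30 + 5.43 = 19.43 m.
Σ(b_i/K_i) = 11.7/6.89 + 2.30/608 + 5.43/297 = 1.720 d.
K_eq = L / Σ(b_i/K_i) = 19.43 / 1.720 = 11.30 m/day.
Q = K_eq · A · (Δh/L) = 11.30 × 2210 × (5.14/19.43) = 6604 m³/day.

6600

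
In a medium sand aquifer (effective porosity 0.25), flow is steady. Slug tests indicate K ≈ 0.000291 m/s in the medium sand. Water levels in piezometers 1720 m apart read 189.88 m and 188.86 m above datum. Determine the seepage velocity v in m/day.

Convert K: 0.000291 m/s × 86400 = 25.14 m/day.
Hydraulic gradient i = (189.88 − 188.86) / 1720 = 1.02 / 1720 = 0.0005930.
Darcy flux q = K · i = 25.14 × 0.0005930 = 0.01491 m/day.
Seepage velocity v = q / n_e = 0.01491 / 0.25 = 0.05964 m/day.

0.0596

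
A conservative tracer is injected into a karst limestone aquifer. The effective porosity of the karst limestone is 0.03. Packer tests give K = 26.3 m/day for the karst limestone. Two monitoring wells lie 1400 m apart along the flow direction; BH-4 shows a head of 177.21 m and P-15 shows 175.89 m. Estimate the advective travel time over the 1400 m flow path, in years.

Hydraulic gradient i = (177.21 − 175.89) / 1400 = 1.32 / 1400 = 0.0009429.
Darcy flux q = K · i = 26.30 × 0.0009429 = 0.02480 m/day.
Seepage velocity v = q / n_e = 0.02480 / 0.03 = 0.8266 m/day.
Travel time t = L / v = 1400 / 0.8266 = 1694 days = 4.637 years.

4.64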